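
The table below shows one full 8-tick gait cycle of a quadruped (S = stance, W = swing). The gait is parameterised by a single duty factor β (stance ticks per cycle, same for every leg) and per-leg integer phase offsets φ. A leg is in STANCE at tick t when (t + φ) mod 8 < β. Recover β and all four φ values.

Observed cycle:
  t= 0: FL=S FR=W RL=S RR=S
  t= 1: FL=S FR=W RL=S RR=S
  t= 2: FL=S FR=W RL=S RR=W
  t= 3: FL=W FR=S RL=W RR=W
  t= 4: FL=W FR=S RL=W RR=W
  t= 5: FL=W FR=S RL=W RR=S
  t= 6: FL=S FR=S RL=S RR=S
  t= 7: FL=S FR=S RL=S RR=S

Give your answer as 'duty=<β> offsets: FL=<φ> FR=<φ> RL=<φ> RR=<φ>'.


duty=5 offsets: FL=2 FR=5 RL=2 RR=3

duty β = stance ticks per leg = 5
FL: stance ticks = 5; W→S at t=6 → φ=2
FR: stance ticks = 5; W→S at t=3 → φ=5
RL: stance ticks = 5; W→S at t=6 → φ=2
RR: stance ticks = 5; W→S at t=5 → φ=3


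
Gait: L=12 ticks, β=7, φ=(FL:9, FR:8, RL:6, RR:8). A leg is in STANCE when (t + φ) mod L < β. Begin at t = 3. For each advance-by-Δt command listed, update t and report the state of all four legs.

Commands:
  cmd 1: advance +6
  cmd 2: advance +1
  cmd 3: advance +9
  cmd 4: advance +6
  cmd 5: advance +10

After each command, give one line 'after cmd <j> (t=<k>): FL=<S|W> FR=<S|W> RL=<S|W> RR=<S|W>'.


start t=3: FL=S FR=W RL=W RR=W
cmd 1: advance +6 → t=9, phase=(6,5,3,5) → FL=S FR=S RL=S RR=S
cmd 2: advance +1 → t=10, phase=(7,6,4,6) → FL=W FR=S RL=S RR=S
cmd 3: advance +9 → t=19, phase=(4,3,1,3) → FL=S FR=S RL=S RR=S
cmd 4: advance +6 → t=25, phase=(10,9,7,9) → FL=W FR=W RL=W RR=W
cmd 5: advance +10 → t=35, phase=(8,7,5,7) → FL=W FR=W RL=S RR=W

after cmd 1 (t=9): FL=S FR=S RL=S RR=S
after cmd 2 (t=10): FL=W FR=S RL=S RR=S
after cmd 3 (t=19): FL=S FR=S RL=S RR=S
after cmd 4 (t=25): FL=W FR=W RL=W RR=W
after cmd 5 (t=35): FL=W FR=W RL=S RR=W


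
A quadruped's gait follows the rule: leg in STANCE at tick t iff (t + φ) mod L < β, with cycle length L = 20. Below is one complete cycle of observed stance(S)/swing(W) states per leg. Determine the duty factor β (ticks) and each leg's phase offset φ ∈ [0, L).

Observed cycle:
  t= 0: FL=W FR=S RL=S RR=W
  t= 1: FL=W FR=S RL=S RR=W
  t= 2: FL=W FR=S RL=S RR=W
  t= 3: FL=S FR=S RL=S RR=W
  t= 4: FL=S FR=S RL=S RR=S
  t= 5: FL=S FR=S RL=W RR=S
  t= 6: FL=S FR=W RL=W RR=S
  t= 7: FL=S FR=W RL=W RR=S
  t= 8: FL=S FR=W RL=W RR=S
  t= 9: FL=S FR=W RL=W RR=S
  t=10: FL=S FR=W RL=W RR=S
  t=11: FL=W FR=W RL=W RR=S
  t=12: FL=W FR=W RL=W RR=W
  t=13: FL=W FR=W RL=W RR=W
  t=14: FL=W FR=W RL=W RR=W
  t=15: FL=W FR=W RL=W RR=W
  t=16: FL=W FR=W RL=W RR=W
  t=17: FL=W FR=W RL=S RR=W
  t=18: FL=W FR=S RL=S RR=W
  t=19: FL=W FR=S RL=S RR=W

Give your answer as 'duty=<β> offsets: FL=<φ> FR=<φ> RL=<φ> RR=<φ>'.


duty=8 offsets: FL=17 FR=2 RL=3 RR=16

duty β = stance ticks per leg = 8
FL: stance ticks = 8; W→S at t=3 → φ=17
FR: stance ticks = 8; W→S at t=18 → φ=2
RL: stance ticks = 8; W→S at t=17 → φ=3
RR: stance ticks = 8; W→S at t=4 → φ=16


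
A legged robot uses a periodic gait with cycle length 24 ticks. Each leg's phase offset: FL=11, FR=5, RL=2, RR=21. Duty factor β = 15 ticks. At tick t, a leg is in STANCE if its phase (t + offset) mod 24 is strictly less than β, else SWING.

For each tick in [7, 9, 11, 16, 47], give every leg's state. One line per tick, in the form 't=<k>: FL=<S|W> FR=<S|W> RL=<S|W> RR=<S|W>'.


t=7: FL=W FR=S RL=S RR=S
t=9: FL=W FR=S RL=S RR=S
t=11: FL=W FR=W RL=S RR=S
t=16: FL=S FR=W RL=W RR=S
t=47: FL=S FR=S RL=S RR=W

t=7: phase=(18,12,9,4) vs β=15 → FL=W FR=S RL=S RR=S
t=9: phase=(20,14,11,6) vs β=15 → FL=W FR=S RL=S RR=S
t=11: phase=(22,16,13,8) vs β=15 → FL=W FR=W RL=S RR=S
t=16: phase=(3,21,18,13) vs β=15 → FL=S FR=W RL=W RR=S
t=47: phase=(10,4,1,20) vs β=15 → FL=S FR=S RL=S RR=W


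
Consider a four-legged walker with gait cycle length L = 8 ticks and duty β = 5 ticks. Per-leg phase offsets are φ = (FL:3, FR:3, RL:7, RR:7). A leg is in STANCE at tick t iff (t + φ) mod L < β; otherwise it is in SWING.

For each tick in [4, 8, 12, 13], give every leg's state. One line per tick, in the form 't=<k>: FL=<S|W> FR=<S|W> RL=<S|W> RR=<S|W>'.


t=4: FL=W FR=W RL=S RR=S
t=8: FL=S FR=S RL=W RR=W
t=12: FL=W FR=W RL=S RR=S
t=13: FL=S FR=S RL=S RR=S

t=4: phase=(7,7,3,3) vs β=5 → FL=W FR=W RL=S RR=S
t=8: phase=(3,3,7,7) vs β=5 → FL=S FR=S RL=W RR=W
t=12: phase=(7,7,3,3) vs β=5 → FL=W FR=W RL=S RR=S
t=13: phase=(0,0,4,4) vs β=5 → FL=S FR=S RL=S RR=S


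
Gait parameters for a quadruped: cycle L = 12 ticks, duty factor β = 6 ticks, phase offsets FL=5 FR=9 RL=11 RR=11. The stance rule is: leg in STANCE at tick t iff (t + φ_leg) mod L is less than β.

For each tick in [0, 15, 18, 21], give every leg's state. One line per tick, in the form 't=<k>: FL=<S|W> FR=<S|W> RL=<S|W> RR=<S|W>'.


t=0: FL=S FR=W RL=W RR=W
t=15: FL=W FR=S RL=S RR=S
t=18: FL=W FR=S RL=S RR=S
t=21: FL=S FR=W RL=W RR=W

t=0: phase=(5,9,11,11) vs β=6 → FL=S FR=W RL=W RR=W
t=15: phase=(8,0,2,2) vs β=6 → FL=W FR=S RL=S RR=S
t=18: phase=(11,3,5,5) vs β=6 → FL=W FR=S RL=S RR=S
t=21: phase=(2,6,8,8) vs β=6 → FL=S FR=W RL=W RR=W


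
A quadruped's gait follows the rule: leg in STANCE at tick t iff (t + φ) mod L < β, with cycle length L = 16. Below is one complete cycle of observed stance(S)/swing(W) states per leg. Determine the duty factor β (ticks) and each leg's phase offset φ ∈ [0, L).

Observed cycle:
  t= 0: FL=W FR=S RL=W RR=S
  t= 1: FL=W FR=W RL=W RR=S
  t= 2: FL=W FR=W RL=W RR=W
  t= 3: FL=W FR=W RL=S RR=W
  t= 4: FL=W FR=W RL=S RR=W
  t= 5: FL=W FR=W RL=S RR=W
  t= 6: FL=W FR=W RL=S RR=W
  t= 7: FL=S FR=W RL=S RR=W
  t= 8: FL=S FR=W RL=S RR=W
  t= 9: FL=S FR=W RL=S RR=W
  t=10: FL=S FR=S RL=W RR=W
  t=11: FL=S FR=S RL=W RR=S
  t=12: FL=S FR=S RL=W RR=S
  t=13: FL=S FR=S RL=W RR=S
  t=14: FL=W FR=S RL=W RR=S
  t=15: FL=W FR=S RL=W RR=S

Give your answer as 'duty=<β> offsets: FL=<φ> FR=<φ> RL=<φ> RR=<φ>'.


duty=7 offsets: FL=9 FR=6 RL=13 RR=5

duty β = stance ticks per leg = 7
FL: stance ticks = 7; W→S at t=7 → φ=9
FR: stance ticks = 7; W→S at t=10 → φ=6
RL: stance ticks = 7; W→S at t=3 → φ=13
RR: stance ticks = 7; W→S at t=11 → φ=5


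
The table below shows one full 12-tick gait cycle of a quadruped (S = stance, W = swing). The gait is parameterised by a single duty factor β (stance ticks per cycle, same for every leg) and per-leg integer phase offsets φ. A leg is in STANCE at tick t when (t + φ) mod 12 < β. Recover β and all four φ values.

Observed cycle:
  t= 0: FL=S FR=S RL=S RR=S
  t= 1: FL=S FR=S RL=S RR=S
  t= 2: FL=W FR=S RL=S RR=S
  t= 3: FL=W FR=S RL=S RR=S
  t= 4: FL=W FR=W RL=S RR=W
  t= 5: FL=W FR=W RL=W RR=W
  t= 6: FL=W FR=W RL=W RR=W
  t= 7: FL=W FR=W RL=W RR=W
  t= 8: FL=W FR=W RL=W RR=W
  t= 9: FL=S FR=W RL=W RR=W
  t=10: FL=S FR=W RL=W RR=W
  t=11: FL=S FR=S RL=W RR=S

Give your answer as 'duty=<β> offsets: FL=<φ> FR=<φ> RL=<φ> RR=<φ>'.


duty=5 offsets: FL=3 FR=1 RL=0 RR=1

duty β = stance ticks per leg = 5
FL: stance ticks = 5; W→S at t=9 → φ=3
FR: stance ticks = 5; W→S at t=11 → φ=1
RL: stance ticks = 5; W→S at t=0 → φ=0
RR: stance ticks = 5; W→S at t=11 → φ=1


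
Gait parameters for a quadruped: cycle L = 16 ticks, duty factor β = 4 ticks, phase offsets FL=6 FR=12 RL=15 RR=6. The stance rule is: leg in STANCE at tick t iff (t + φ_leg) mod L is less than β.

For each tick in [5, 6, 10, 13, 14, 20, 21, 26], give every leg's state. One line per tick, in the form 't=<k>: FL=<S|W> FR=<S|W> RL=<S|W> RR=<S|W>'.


t=5: phase=(11,1,4,11) vs β=4 → FL=W FR=S RL=W RR=W
t=6: phase=(12,2,5,12) vs β=4 → FL=W FR=S RL=W RR=W
t=10: phase=(0,6,9,0) vs β=4 → FL=S FR=W RL=W RR=S
t=13: phase=(3,9,12,3) vs β=4 → FL=S FR=W RL=W RR=S
t=14: phase=(4,10,13,4) vs β=4 → FL=W FR=W RL=W RR=W
t=20: phase=(10,0,3,10) vs β=4 → FL=W FR=S RL=S RR=W
t=21: phase=(11,1,4,11) vs β=4 → FL=W FR=S RL=W RR=W
t=26: phase=(0,6,9,0) vs β=4 → FL=S FR=W RL=W RR=S

t=5: FL=W FR=S RL=W RR=W
t=6: FL=W FR=S RL=W RR=W
t=10: FL=S FR=W RL=W RR=S
t=13: FL=S FR=W RL=W RR=S
t=14: FL=W FR=W RL=W RR=W
t=20: FL=W FR=S RL=S RR=W
t=21: FL=W FR=S RL=W RR=W
t=26: FL=S FR=W RL=W RR=S


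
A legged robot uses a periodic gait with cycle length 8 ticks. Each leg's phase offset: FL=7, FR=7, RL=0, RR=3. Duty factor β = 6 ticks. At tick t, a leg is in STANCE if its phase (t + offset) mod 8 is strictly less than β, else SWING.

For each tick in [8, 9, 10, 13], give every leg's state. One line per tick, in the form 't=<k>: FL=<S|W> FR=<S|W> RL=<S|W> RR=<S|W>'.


t=8: phase=(7,7,0,3) vs β=6 → FL=W FR=W RL=S RR=S
t=9: phase=(0,0,1,4) vs β=6 → FL=S FR=S RL=S RR=S
t=10: phase=(1,1,2,5) vs β=6 → FL=S FR=S RL=S RR=S
t=13: phase=(4,4,5,0) vs β=6 → FL=S FR=S RL=S RR=S

t=8: FL=W FR=W RL=S RR=S
t=9: FL=S FR=S RL=S RR=S
t=10: FL=S FR=S RL=S RR=S
t=13: FL=S FR=S RL=S RR=S


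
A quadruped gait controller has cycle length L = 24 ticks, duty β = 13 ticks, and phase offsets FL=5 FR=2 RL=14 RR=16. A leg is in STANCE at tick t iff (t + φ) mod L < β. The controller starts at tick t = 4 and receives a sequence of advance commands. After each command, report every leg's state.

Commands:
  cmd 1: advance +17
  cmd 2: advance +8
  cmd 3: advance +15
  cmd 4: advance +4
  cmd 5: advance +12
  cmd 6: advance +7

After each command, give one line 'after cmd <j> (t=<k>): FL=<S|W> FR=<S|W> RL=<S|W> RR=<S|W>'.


after cmd 1 (t=21): FL=S FR=W RL=S RR=W
after cmd 2 (t=29): FL=S FR=S RL=W RR=W
after cmd 3 (t=44): FL=S FR=W RL=S RR=S
after cmd 4 (t=48): FL=S FR=S RL=W RR=W
after cmd 5 (t=60): FL=W FR=W RL=S RR=S
after cmd 6 (t=67): FL=S FR=W RL=S RR=S

start t=4: FL=S FR=S RL=W RR=W
cmd 1: advance +17 → t=21, phase=(2,23,11,13) → FL=S FR=W RL=S RR=W
cmd 2: advance +8 → t=29, phase=(10,7,19,21) → FL=S FR=S RL=W RR=W
cmd 3: advance +15 → t=44, phase=(1,22,10,12) → FL=S FR=W RL=S RR=S
cmd 4: advance +4 → t=48, phase=(5,2,14,16) → FL=S FR=S RL=W RR=W
cmd 5: advance +12 → t=60, phase=(17,14,2,4) → FL=W FR=W RL=S RR=S
cmd 6: advance +7 → t=67, phase=(0,21,9,11) → FL=S FR=W RL=S RR=S


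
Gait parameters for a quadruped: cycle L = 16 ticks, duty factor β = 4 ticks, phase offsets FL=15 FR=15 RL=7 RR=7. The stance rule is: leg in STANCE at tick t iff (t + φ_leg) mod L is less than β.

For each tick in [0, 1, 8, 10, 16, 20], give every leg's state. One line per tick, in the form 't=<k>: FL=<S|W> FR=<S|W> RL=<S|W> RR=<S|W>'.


t=0: phase=(15,15,7,7) vs β=4 → FL=W FR=W RL=W RR=W
t=1: phase=(0,0,8,8) vs β=4 → FL=S FR=S RL=W RR=W
t=8: phase=(7,7,15,15) vs β=4 → FL=W FR=W RL=W RR=W
t=10: phase=(9,9,1,1) vs β=4 → FL=W FR=W RL=S RR=S
t=16: phase=(15,15,7,7) vs β=4 → FL=W FR=W RL=W RR=W
t=20: phase=(3,3,11,11) vs β=4 → FL=S FR=S RL=W RR=W

t=0: FL=W FR=W RL=W RR=W
t=1: FL=S FR=S RL=W RR=W
t=8: FL=W FR=W RL=W RR=W
t=10: FL=W FR=W RL=S RR=S
t=16: FL=W FR=W RL=W RR=W
t=20: FL=S FR=S RL=W RR=W


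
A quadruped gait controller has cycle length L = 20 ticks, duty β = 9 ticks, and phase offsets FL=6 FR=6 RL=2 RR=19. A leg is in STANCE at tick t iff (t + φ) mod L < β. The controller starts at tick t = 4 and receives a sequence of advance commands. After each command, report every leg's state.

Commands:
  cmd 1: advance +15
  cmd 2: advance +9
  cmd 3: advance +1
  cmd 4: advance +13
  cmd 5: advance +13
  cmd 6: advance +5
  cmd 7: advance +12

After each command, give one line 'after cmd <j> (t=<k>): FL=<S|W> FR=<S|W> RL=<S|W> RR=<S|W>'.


after cmd 1 (t=19): FL=S FR=S RL=S RR=W
after cmd 2 (t=28): FL=W FR=W RL=W RR=S
after cmd 3 (t=29): FL=W FR=W RL=W RR=S
after cmd 4 (t=42): FL=S FR=S RL=S RR=S
after cmd 5 (t=55): FL=S FR=S RL=W RR=W
after cmd 6 (t=60): FL=S FR=S RL=S RR=W
after cmd 7 (t=72): FL=W FR=W RL=W RR=W

start t=4: FL=W FR=W RL=S RR=S
cmd 1: advance +15 → t=19, phase=(5,5,1,18) → FL=S FR=S RL=S RR=W
cmd 2: advance +9 → t=28, phase=(14,14,10,7) → FL=W FR=W RL=W RR=S
cmd 3: advance +1 → t=29, phase=(15,15,11,8) → FL=W FR=W RL=W RR=S
cmd 4: advance +13 → t=42, phase=(8,8,4,1) → FL=S FR=S RL=S RR=S
cmd 5: advance +13 → t=55, phase=(1,1,17,14) → FL=S FR=S RL=W RR=W
cmd 6: advance +5 → t=60, phase=(6,6,2,19) → FL=S FR=S RL=S RR=W
cmd 7: advance +12 → t=72, phase=(18,18,14,11) → FL=W FR=W RL=W RR=W


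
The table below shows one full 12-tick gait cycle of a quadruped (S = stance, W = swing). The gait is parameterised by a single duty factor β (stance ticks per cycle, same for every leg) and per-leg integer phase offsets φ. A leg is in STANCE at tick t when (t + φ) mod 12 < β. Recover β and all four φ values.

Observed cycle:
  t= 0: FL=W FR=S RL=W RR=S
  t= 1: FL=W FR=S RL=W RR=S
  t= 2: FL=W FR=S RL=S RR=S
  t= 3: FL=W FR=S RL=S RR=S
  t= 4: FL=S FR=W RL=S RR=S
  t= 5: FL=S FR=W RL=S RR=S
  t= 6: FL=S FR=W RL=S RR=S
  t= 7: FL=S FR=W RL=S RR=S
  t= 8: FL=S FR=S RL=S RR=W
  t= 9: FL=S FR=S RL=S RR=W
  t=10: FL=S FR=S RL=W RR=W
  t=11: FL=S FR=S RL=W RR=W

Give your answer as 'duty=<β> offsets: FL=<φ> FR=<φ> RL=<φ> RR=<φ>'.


duty β = stance ticks per leg = 8
FL: stance ticks = 8; W→S at t=4 → φ=8
FR: stance ticks = 8; W→S at t=8 → φ=4
RL: stance ticks = 8; W→S at t=2 → φ=10
RR: stance ticks = 8; W→S at t=0 → φ=0

duty=8 offsets: FL=8 FR=4 RL=10 RR=0


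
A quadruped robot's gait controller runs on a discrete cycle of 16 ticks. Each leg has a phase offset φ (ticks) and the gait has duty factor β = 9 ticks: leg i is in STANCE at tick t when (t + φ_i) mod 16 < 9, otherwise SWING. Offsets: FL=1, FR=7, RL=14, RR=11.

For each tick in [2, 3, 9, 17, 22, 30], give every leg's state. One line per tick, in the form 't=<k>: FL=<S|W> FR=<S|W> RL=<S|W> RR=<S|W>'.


t=2: FL=S FR=W RL=S RR=W
t=3: FL=S FR=W RL=S RR=W
t=9: FL=W FR=S RL=S RR=S
t=17: FL=S FR=S RL=W RR=W
t=22: FL=S FR=W RL=S RR=S
t=30: FL=W FR=S RL=W RR=W

t=2: phase=(3,9,0,13) vs β=9 → FL=S FR=W RL=S RR=W
t=3: phase=(4,10,1,14) vs β=9 → FL=S FR=W RL=S RR=W
t=9: phase=(10,0,7,4) vs β=9 → FL=W FR=S RL=S RR=S
t=17: phase=(2,8,15,12) vs β=9 → FL=S FR=S RL=W RR=W
t=22: phase=(7,13,4,1) vs β=9 → FL=S FR=W RL=S RR=S
t=30: phase=(15,5,12,9) vs β=9 → FL=W FR=S RL=W RR=W


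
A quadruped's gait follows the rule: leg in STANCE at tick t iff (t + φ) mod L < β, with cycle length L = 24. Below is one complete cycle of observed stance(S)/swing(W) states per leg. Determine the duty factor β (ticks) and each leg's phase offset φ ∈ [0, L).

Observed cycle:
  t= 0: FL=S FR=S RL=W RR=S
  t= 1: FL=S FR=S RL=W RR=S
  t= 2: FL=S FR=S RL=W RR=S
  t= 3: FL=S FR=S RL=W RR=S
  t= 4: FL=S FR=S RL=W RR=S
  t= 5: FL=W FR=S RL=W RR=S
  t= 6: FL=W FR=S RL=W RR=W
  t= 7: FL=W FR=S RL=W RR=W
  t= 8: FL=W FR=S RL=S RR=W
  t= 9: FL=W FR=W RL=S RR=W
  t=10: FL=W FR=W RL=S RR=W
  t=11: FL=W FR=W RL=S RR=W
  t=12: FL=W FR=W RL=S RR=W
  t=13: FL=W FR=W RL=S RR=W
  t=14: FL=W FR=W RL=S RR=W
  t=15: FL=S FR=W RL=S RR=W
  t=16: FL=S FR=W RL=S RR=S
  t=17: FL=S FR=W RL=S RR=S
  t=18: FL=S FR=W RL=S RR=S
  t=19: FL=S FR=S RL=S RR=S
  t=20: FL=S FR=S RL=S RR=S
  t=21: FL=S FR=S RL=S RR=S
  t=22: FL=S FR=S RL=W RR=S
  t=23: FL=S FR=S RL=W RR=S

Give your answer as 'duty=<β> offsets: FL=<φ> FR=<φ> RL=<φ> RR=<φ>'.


duty β = stance ticks per leg = 14
FL: stance ticks = 14; W→S at t=15 → φ=9
FR: stance ticks = 14; W→S at t=19 → φ=5
RL: stance ticks = 14; W→S at t=8 → φ=16
RR: stance ticks = 14; W→S at t=16 → φ=8

duty=14 offsets: FL=9 FR=5 RL=16 RR=8


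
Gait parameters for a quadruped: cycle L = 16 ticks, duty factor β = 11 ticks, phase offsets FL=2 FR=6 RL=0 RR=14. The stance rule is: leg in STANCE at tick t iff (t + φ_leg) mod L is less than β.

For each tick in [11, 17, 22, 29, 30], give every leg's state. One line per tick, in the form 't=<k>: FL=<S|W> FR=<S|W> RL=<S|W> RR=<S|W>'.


t=11: phase=(13,1,11,9) vs β=11 → FL=W FR=S RL=W RR=S
t=17: phase=(3,7,1,15) vs β=11 → FL=S FR=S RL=S RR=W
t=22: phase=(8,12,6,4) vs β=11 → FL=S FR=W RL=S RR=S
t=29: phase=(15,3,13,11) vs β=11 → FL=W FR=S RL=W RR=W
t=30: phase=(0,4,14,12) vs β=11 → FL=S FR=S RL=W RR=W

t=11: FL=W FR=S RL=W RR=S
t=17: FL=S FR=S RL=S RR=W
t=22: FL=S FR=W RL=S RR=S
t=29: FL=W FR=S RL=W RR=W
t=30: FL=S FR=S RL=W RR=W


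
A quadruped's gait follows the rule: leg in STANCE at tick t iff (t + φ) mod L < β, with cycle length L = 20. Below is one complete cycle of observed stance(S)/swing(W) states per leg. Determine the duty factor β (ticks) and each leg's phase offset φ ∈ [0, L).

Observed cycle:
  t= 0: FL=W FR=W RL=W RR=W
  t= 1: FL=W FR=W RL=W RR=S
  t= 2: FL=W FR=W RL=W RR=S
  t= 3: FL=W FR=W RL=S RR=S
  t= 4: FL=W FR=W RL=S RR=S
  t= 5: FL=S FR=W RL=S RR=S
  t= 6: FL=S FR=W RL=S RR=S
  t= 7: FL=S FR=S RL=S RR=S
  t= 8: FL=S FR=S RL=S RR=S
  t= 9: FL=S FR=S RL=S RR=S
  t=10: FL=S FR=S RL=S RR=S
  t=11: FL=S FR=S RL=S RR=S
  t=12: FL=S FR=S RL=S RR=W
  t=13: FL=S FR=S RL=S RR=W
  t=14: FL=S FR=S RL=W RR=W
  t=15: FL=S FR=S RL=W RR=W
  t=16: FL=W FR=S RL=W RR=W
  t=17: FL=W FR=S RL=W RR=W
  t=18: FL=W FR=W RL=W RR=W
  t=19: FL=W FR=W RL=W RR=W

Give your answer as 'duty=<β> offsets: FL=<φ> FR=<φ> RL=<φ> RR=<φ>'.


duty β = stance ticks per leg = 11
FL: stance ticks = 11; W→S at t=5 → φ=15
FR: stance ticks = 11; W→S at t=7 → φ=13
RL: stance ticks = 11; W→S at t=3 → φ=17
RR: stance ticks = 11; W→S at t=1 → φ=19

duty=11 offsets: FL=15 FR=13 RL=17 RR=19


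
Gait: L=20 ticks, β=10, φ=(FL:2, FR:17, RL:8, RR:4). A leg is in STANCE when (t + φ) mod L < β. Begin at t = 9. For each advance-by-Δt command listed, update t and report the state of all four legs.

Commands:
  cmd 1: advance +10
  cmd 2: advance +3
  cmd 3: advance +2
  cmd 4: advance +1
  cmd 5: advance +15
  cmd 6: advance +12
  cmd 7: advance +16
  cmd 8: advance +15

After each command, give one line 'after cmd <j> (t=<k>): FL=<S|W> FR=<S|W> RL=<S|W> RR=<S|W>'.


after cmd 1 (t=19): FL=S FR=W RL=S RR=S
after cmd 2 (t=22): FL=S FR=W RL=W RR=S
after cmd 3 (t=24): FL=S FR=S RL=W RR=S
after cmd 4 (t=25): FL=S FR=S RL=W RR=S
after cmd 5 (t=40): FL=S FR=W RL=S RR=S
after cmd 6 (t=52): FL=W FR=S RL=S RR=W
after cmd 7 (t=68): FL=W FR=S RL=W RR=W
after cmd 8 (t=83): FL=S FR=S RL=W RR=S

start t=9: FL=W FR=S RL=W RR=W
cmd 1: advance +10 → t=19, phase=(1,16,7,3) → FL=S FR=W RL=S RR=S
cmd 2: advance +3 → t=22, phase=(4,19,10,6) → FL=S FR=W RL=W RR=S
cmd 3: advance +2 → t=24, phase=(6,1,12,8) → FL=S FR=S RL=W RR=S
cmd 4: advance +1 → t=25, phase=(7,2,13,9) → FL=S FR=S RL=W RR=S
cmd 5: advance +15 → t=40, phase=(2,17,8,4) → FL=S FR=W RL=S RR=S
cmd 6: advance +12 → t=52, phase=(14,9,0,16) → FL=W FR=S RL=S RR=W
cmd 7: advance +16 → t=68, phase=(10,5,16,12) → FL=W FR=S RL=W RR=W
cmd 8: advance +15 → t=83, phase=(5,0,11,7) → FL=S FR=S RL=W RR=S


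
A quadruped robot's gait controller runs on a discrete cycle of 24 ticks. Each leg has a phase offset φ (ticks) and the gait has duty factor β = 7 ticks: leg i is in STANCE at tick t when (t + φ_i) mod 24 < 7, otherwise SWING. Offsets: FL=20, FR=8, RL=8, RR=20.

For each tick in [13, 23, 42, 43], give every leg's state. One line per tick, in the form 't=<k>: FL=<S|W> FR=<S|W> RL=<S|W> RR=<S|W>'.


t=13: phase=(9,21,21,9) vs β=7 → FL=W FR=W RL=W RR=W
t=23: phase=(19,7,7,19) vs β=7 → FL=W FR=W RL=W RR=W
t=42: phase=(14,2,2,14) vs β=7 → FL=W FR=S RL=S RR=W
t=43: phase=(15,3,3,15) vs β=7 → FL=W FR=S RL=S RR=W

t=13: FL=W FR=W RL=W RR=W
t=23: FL=W FR=W RL=W RR=W
t=42: FL=W FR=S RL=S RR=W
t=43: FL=W FR=S RL=S RR=W


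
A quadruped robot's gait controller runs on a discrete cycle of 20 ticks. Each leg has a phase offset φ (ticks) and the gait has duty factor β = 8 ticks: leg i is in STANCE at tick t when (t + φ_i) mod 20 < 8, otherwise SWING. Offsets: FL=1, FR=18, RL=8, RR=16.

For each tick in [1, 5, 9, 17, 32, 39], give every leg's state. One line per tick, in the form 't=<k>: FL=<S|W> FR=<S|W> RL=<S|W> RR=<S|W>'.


t=1: phase=(2,19,9,17) vs β=8 → FL=S FR=W RL=W RR=W
t=5: phase=(6,3,13,1) vs β=8 → FL=S FR=S RL=W RR=S
t=9: phase=(10,7,17,5) vs β=8 → FL=W FR=S RL=W RR=S
t=17: phase=(18,15,5,13) vs β=8 → FL=W FR=W RL=S RR=W
t=32: phase=(13,10,0,8) vs β=8 → FL=W FR=W RL=S RR=W
t=39: phase=(0,17,7,15) vs β=8 → FL=S FR=W RL=S RR=W

t=1: FL=S FR=W RL=W RR=W
t=5: FL=S FR=S RL=W RR=S
t=9: FL=W FR=S RL=W RR=S
t=17: FL=W FR=W RL=S RR=W
t=32: FL=W FR=W RL=S RR=W
t=39: FL=S FR=W RL=S RR=W


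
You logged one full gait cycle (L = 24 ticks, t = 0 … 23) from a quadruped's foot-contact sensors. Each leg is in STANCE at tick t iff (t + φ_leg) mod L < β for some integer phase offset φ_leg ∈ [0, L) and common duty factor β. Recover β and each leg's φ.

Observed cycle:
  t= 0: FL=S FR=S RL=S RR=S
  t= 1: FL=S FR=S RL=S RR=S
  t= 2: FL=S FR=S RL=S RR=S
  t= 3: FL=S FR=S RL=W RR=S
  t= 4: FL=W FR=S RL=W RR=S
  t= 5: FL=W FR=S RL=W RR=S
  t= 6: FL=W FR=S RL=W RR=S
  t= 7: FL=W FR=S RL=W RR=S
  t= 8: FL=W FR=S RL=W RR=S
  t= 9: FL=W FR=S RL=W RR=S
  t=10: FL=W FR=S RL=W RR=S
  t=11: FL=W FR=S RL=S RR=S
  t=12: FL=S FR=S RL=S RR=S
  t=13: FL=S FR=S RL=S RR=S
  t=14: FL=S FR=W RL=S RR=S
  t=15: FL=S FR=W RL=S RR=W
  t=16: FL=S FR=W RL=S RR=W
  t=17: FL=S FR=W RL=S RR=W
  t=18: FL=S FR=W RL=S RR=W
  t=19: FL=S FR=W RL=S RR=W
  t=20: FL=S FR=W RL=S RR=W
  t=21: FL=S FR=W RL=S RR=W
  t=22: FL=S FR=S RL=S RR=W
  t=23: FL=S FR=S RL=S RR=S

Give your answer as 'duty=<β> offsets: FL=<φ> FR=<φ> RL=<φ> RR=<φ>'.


duty=16 offsets: FL=12 FR=2 RL=13 RR=1

duty β = stance ticks per leg = 16
FL: stance ticks = 16; W→S at t=12 → φ=12
FR: stance ticks = 16; W→S at t=22 → φ=2
RL: stance ticks = 16; W→S at t=11 → φ=13
RR: stance ticks = 16; W→S at t=23 → φ=1


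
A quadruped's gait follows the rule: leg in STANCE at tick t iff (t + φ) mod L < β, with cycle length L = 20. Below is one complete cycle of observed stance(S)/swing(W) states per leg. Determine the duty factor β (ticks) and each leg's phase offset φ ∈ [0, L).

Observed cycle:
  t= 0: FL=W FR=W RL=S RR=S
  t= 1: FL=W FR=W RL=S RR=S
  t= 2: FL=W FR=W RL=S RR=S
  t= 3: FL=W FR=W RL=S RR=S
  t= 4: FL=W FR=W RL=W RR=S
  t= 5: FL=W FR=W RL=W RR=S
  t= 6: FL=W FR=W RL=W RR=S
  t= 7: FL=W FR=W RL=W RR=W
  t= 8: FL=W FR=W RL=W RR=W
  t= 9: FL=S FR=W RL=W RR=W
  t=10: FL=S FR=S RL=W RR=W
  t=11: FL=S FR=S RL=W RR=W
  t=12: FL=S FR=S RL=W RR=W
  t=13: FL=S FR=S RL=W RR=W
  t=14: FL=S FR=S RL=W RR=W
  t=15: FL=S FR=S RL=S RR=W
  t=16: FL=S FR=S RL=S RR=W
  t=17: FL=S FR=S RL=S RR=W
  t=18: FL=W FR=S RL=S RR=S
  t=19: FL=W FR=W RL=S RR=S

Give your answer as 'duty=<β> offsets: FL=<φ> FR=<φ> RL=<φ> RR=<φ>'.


duty=9 offsets: FL=11 FR=10 RL=5 RR=2

duty β = stance ticks per leg = 9
FL: stance ticks = 9; W→S at t=9 → φ=11
FR: stance ticks = 9; W→S at t=10 → φ=10
RL: stance ticks = 9; W→S at t=15 → φ=5
RR: stance ticks = 9; W→S at t=18 → φ=2


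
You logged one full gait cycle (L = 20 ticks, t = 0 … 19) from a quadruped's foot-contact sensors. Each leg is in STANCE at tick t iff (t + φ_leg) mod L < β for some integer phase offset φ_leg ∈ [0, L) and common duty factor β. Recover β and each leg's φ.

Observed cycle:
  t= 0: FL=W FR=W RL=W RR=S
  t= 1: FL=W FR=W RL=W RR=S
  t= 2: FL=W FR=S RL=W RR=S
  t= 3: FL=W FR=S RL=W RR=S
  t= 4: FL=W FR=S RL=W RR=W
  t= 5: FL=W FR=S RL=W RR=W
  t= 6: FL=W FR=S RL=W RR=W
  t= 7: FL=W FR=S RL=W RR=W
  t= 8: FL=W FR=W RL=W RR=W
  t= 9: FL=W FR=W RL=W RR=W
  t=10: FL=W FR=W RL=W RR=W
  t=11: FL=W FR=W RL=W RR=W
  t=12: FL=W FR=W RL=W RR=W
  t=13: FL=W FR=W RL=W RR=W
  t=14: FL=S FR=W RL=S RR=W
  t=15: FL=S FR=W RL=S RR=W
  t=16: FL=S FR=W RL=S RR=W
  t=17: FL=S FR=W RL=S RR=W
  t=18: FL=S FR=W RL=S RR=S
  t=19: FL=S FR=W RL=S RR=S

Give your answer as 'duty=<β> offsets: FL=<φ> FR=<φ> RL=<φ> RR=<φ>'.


duty β = stance ticks per leg = 6
FL: stance ticks = 6; W→S at t=14 → φ=6
FR: stance ticks = 6; W→S at t=2 → φ=18
RL: stance ticks = 6; W→S at t=14 → φ=6
RR: stance ticks = 6; W→S at t=18 → φ=2

duty=6 offsets: FL=6 FR=18 RL=6 RR=2


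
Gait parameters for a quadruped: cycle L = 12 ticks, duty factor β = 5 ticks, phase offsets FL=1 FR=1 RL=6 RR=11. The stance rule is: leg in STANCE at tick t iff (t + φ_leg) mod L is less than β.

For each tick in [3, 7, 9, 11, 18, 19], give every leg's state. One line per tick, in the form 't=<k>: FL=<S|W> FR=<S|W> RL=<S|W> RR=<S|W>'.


t=3: FL=S FR=S RL=W RR=S
t=7: FL=W FR=W RL=S RR=W
t=9: FL=W FR=W RL=S RR=W
t=11: FL=S FR=S RL=W RR=W
t=18: FL=W FR=W RL=S RR=W
t=19: FL=W FR=W RL=S RR=W

t=3: phase=(4,4,9,2) vs β=5 → FL=S FR=S RL=W RR=S
t=7: phase=(8,8,1,6) vs β=5 → FL=W FR=W RL=S RR=W
t=9: phase=(10,10,3,8) vs β=5 → FL=W FR=W RL=S RR=W
t=11: phase=(0,0,5,10) vs β=5 → FL=S FR=S RL=W RR=W
t=18: phase=(7,7,0,5) vs β=5 → FL=W FR=W RL=S RR=W
t=19: phase=(8,8,1,6) vs β=5 → FL=W FR=W RL=S RR=W


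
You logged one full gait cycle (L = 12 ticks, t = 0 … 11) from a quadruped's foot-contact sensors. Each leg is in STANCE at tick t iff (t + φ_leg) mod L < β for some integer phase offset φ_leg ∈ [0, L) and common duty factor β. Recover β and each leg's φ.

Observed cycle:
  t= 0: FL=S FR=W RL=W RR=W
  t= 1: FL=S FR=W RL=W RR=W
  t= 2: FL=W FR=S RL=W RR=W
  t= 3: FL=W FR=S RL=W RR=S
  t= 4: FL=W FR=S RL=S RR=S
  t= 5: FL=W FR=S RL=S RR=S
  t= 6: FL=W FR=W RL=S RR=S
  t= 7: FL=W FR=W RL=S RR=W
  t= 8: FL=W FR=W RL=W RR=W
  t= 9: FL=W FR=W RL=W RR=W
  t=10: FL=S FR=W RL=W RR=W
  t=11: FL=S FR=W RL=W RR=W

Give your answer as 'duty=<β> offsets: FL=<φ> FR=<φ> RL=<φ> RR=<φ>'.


duty β = stance ticks per leg = 4
FL: stance ticks = 4; W→S at t=10 → φ=2
FR: stance ticks = 4; W→S at t=2 → φ=10
RL: stance ticks = 4; W→S at t=4 → φ=8
RR: stance ticks = 4; W→S at t=3 → φ=9

duty=4 offsets: FL=2 FR=10 RL=8 RR=9


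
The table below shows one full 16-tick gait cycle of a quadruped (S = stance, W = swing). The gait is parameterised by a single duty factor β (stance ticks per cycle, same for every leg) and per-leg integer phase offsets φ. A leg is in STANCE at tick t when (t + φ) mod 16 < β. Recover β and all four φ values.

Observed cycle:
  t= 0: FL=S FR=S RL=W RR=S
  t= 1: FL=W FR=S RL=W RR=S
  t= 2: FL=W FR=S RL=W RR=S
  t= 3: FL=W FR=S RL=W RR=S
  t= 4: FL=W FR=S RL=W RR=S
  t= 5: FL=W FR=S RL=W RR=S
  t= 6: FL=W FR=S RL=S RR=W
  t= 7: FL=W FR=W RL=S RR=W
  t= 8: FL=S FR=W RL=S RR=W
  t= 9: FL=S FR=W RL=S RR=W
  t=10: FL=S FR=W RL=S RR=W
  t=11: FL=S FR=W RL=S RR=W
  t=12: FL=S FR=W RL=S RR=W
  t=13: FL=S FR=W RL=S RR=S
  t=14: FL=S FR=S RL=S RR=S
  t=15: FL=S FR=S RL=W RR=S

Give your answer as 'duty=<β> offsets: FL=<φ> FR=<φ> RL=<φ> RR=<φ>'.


duty β = stance ticks per leg = 9
FL: stance ticks = 9; W→S at t=8 → φ=8
FR: stance ticks = 9; W→S at t=14 → φ=2
RL: stance ticks = 9; W→S at t=6 → φ=10
RR: stance ticks = 9; W→S at t=13 → φ=3

duty=9 offsets: FL=8 FR=2 RL=10 RR=3


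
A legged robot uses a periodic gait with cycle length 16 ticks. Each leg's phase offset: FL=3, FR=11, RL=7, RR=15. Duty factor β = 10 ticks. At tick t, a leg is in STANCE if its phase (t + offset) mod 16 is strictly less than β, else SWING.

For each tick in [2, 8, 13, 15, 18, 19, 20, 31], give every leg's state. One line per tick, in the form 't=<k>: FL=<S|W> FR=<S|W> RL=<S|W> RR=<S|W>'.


t=2: phase=(5,13,9,1) vs β=10 → FL=S FR=W RL=S RR=S
t=8: phase=(11,3,15,7) vs β=10 → FL=W FR=S RL=W RR=S
t=13: phase=(0,8,4,12) vs β=10 → FL=S FR=S RL=S RR=W
t=15: phase=(2,10,6,14) vs β=10 → FL=S FR=W RL=S RR=W
t=18: phase=(5,13,9,1) vs β=10 → FL=S FR=W RL=S RR=S
t=19: phase=(6,14,10,2) vs β=10 → FL=S FR=W RL=W RR=S
t=20: phase=(7,15,11,3) vs β=10 → FL=S FR=W RL=W RR=S
t=31: phase=(2,10,6,14) vs β=10 → FL=S FR=W RL=S RR=W

t=2: FL=S FR=W RL=S RR=S
t=8: FL=W FR=S RL=W RR=S
t=13: FL=S FR=S RL=S RR=W
t=15: FL=S FR=W RL=S RR=W
t=18: FL=S FR=W RL=S RR=S
t=19: FL=S FR=W RL=W RR=S
t=20: FL=S FR=W RL=W RR=S
t=31: FL=S FR=W RL=S RR=W


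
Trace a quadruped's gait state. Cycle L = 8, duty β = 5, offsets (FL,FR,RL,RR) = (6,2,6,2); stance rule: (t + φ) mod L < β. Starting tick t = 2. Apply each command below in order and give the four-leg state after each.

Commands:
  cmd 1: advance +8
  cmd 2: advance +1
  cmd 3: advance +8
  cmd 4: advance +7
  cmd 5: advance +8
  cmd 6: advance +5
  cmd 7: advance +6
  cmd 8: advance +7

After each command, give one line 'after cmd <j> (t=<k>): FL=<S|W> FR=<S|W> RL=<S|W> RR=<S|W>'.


after cmd 1 (t=10): FL=S FR=S RL=S RR=S
after cmd 2 (t=11): FL=S FR=W RL=S RR=W
after cmd 3 (t=19): FL=S FR=W RL=S RR=W
after cmd 4 (t=26): FL=S FR=S RL=S RR=S
after cmd 5 (t=34): FL=S FR=S RL=S RR=S
after cmd 6 (t=39): FL=W FR=S RL=W RR=S
after cmd 7 (t=45): FL=S FR=W RL=S RR=W
after cmd 8 (t=52): FL=S FR=W RL=S RR=W

start t=2: FL=S FR=S RL=S RR=S
cmd 1: advance +8 → t=10, phase=(0,4,0,4) → FL=S FR=S RL=S RR=S
cmd 2: advance +1 → t=11, phase=(1,5,1,5) → FL=S FR=W RL=S RR=W
cmd 3: advance +8 → t=19, phase=(1,5,1,5) → FL=S FR=W RL=S RR=W
cmd 4: advance +7 → t=26, phase=(0,4,0,4) → FL=S FR=S RL=S RR=S
cmd 5: advance +8 → t=34, phase=(0,4,0,4) → FL=S FR=S RL=S RR=S
cmd 6: advance +5 → t=39, phase=(5,1,5,1) → FL=W FR=S RL=W RR=S
cmd 7: advance +6 → t=45, phase=(3,7,3,7) → FL=S FR=W RL=S RR=W
cmd 8: advance +7 → t=52, phase=(2,6,2,6) → FL=S FR=W RL=S RR=W


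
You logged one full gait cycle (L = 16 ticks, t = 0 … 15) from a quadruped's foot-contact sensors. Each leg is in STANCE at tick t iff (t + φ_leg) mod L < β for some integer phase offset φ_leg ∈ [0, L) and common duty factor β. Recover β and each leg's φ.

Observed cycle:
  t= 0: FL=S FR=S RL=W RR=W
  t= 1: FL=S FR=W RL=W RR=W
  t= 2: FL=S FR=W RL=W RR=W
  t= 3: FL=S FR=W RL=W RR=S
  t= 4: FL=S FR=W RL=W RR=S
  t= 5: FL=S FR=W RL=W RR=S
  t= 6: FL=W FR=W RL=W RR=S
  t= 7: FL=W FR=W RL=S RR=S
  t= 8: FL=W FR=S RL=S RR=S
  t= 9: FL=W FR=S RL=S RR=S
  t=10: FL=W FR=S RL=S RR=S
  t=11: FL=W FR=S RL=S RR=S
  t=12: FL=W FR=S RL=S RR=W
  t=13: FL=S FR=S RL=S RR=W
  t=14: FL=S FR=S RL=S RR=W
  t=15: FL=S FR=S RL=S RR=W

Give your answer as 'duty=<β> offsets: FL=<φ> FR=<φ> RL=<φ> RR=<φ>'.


duty β = stance ticks per leg = 9
FL: stance ticks = 9; W→S at t=13 → φ=3
FR: stance ticks = 9; W→S at t=8 → φ=8
RL: stance ticks = 9; W→S at t=7 → φ=9
RR: stance ticks = 9; W→S at t=3 → φ=13

duty=9 offsets: FL=3 FR=8 RL=9 RR=13


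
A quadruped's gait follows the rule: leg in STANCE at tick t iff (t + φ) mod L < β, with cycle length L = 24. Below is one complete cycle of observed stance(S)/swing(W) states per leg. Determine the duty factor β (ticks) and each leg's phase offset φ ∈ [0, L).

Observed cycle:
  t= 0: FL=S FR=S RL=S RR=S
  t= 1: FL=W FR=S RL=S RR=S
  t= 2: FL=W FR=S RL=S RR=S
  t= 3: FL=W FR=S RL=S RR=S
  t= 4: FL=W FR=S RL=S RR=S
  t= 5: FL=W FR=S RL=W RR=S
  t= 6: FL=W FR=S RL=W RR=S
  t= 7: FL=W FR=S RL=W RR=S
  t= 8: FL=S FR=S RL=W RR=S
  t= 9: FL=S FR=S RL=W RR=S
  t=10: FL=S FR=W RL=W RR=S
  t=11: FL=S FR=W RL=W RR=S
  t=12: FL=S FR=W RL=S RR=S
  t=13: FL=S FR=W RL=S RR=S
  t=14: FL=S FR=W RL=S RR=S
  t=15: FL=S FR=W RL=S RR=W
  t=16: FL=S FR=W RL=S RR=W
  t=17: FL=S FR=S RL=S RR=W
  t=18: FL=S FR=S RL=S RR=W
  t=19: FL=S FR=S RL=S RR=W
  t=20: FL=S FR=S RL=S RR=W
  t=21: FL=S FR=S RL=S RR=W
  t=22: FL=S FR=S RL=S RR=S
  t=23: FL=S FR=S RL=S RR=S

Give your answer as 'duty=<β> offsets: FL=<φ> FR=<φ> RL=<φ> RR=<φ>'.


duty β = stance ticks per leg = 17
FL: stance ticks = 17; W→S at t=8 → φ=16
FR: stance ticks = 17; W→S at t=17 → φ=7
RL: stance ticks = 17; W→S at t=12 → φ=12
RR: stance ticks = 17; W→S at t=22 → φ=2

duty=17 offsets: FL=16 FR=7 RL=12 RR=2


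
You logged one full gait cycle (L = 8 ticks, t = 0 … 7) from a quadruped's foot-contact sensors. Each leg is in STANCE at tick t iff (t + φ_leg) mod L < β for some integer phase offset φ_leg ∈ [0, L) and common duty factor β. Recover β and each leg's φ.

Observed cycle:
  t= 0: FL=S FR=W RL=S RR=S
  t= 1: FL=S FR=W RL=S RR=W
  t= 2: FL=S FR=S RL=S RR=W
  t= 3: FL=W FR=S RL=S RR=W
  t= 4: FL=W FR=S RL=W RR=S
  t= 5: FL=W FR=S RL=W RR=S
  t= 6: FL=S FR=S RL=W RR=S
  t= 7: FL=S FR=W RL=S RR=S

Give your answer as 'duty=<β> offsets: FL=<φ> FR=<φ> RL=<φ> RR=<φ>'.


duty β = stance ticks per leg = 5
FL: stance ticks = 5; W→S at t=6 → φ=2
FR: stance ticks = 5; W→S at t=2 → φ=6
RL: stance ticks = 5; W→S at t=7 → φ=1
RR: stance ticks = 5; W→S at t=4 → φ=4

duty=5 offsets: FL=2 FR=6 RL=1 RR=4


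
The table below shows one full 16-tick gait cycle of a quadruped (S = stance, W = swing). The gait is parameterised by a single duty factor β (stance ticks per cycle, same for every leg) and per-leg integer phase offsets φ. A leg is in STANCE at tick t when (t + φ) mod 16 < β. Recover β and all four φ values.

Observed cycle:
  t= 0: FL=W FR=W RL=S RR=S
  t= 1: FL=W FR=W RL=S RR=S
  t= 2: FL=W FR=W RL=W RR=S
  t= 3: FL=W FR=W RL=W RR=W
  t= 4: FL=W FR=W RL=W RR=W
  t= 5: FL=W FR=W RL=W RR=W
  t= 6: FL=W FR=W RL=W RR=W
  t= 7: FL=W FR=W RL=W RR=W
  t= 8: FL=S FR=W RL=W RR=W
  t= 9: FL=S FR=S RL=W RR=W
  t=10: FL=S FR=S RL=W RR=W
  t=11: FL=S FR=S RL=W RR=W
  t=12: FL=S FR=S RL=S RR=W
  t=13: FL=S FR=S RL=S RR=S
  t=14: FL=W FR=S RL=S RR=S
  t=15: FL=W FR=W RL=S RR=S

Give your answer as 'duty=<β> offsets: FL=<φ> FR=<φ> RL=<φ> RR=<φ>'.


duty=6 offsets: FL=8 FR=7 RL=4 RR=3

duty β = stance ticks per leg = 6
FL: stance ticks = 6; W→S at t=8 → φ=8
FR: stance ticks = 6; W→S at t=9 → φ=7
RL: stance ticks = 6; W→S at t=12 → φ=4
RR: stance ticks = 6; W→S at t=13 → φ=3


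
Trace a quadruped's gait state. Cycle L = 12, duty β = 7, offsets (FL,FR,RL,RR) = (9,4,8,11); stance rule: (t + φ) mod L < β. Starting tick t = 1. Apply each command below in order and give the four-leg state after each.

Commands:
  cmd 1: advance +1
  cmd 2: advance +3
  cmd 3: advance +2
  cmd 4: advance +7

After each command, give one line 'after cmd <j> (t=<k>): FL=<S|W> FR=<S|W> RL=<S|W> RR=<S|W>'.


after cmd 1 (t=2): FL=W FR=S RL=W RR=S
after cmd 2 (t=5): FL=S FR=W RL=S RR=S
after cmd 3 (t=7): FL=S FR=W RL=S RR=S
after cmd 4 (t=14): FL=W FR=S RL=W RR=S

start t=1: FL=W FR=S RL=W RR=S
cmd 1: advance +1 → t=2, phase=(11,6,10,1) → FL=W FR=S RL=W RR=S
cmd 2: advance +3 → t=5, phase=(2,9,1,4) → FL=S FR=W RL=S RR=S
cmd 3: advance +2 → t=7, phase=(4,11,3,6) → FL=S FR=W RL=S RR=S
cmd 4: advance +7 → t=14, phase=(11,6,10,1) → FL=W FR=S RL=W RR=S


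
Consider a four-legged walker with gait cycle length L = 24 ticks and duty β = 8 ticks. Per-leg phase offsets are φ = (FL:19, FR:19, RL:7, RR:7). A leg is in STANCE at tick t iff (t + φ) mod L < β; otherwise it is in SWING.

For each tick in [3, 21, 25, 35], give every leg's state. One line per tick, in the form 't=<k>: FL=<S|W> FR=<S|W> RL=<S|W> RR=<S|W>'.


t=3: FL=W FR=W RL=W RR=W
t=21: FL=W FR=W RL=S RR=S
t=25: FL=W FR=W RL=W RR=W
t=35: FL=S FR=S RL=W RR=W

t=3: phase=(22,22,10,10) vs β=8 → FL=W FR=W RL=W RR=W
t=21: phase=(16,16,4,4) vs β=8 → FL=W FR=W RL=S RR=S
t=25: phase=(20,20,8,8) vs β=8 → FL=W FR=W RL=W RR=W
t=35: phase=(6,6,18,18) vs β=8 → FL=S FR=S RL=W RR=W


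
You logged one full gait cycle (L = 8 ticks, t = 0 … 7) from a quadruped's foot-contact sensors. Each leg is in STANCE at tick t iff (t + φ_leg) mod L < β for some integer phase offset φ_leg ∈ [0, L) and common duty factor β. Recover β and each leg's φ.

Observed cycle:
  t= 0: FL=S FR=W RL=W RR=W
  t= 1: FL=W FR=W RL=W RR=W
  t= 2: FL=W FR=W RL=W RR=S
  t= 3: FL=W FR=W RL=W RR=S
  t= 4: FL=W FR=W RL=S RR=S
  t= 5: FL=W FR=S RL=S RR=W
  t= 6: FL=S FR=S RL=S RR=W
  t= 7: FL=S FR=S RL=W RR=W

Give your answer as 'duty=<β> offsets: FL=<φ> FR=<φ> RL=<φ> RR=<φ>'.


duty β = stance ticks per leg = 3
FL: stance ticks = 3; W→S at t=6 → φ=2
FR: stance ticks = 3; W→S at t=5 → φ=3
RL: stance ticks = 3; W→S at t=4 → φ=4
RR: stance ticks = 3; W→S at t=2 → φ=6

duty=3 offsets: FL=2 FR=3 RL=4 RR=6


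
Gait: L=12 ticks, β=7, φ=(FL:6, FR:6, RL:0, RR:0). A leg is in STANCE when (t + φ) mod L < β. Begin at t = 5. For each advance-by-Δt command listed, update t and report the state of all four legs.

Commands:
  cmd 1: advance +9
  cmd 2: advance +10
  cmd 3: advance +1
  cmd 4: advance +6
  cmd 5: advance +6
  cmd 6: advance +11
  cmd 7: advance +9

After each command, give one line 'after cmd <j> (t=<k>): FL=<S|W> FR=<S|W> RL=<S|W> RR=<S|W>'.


after cmd 1 (t=14): FL=W FR=W RL=S RR=S
after cmd 2 (t=24): FL=S FR=S RL=S RR=S
after cmd 3 (t=25): FL=W FR=W RL=S RR=S
after cmd 4 (t=31): FL=S FR=S RL=W RR=W
after cmd 5 (t=37): FL=W FR=W RL=S RR=S
after cmd 6 (t=48): FL=S FR=S RL=S RR=S
after cmd 7 (t=57): FL=S FR=S RL=W RR=W

start t=5: FL=W FR=W RL=S RR=S
cmd 1: advance +9 → t=14, phase=(8,8,2,2) → FL=W FR=W RL=S RR=S
cmd 2: advance +10 → t=24, phase=(6,6,0,0) → FL=S FR=S RL=S RR=S
cmd 3: advance +1 → t=25, phase=(7,7,1,1) → FL=W FR=W RL=S RR=S
cmd 4: advance +6 → t=31, phase=(1,1,7,7) → FL=S FR=S RL=W RR=W
cmd 5: advance +6 → t=37, phase=(7,7,1,1) → FL=W FR=W RL=S RR=S
cmd 6: advance +11 → t=48, phase=(6,6,0,0) → FL=S FR=S RL=S RR=S
cmd 7: advance +9 → t=57, phase=(3,3,9,9) → FL=S FR=S RL=W RR=W


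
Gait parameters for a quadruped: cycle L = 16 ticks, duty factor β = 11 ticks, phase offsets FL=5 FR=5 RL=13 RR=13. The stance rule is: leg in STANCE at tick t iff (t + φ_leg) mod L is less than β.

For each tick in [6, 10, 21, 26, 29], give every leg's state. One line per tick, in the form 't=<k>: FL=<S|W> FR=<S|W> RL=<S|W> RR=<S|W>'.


t=6: phase=(11,11,3,3) vs β=11 → FL=W FR=W RL=S RR=S
t=10: phase=(15,15,7,7) vs β=11 → FL=W FR=W RL=S RR=S
t=21: phase=(10,10,2,2) vs β=11 → FL=S FR=S RL=S RR=S
t=26: phase=(15,15,7,7) vs β=11 → FL=W FR=W RL=S RR=S
t=29: phase=(2,2,10,10) vs β=11 → FL=S FR=S RL=S RR=S

t=6: FL=W FR=W RL=S RR=S
t=10: FL=W FR=W RL=S RR=S
t=21: FL=S FR=S RL=S RR=S
t=26: FL=W FR=W RL=S RR=S
t=29: FL=S FR=S RL=S RR=S


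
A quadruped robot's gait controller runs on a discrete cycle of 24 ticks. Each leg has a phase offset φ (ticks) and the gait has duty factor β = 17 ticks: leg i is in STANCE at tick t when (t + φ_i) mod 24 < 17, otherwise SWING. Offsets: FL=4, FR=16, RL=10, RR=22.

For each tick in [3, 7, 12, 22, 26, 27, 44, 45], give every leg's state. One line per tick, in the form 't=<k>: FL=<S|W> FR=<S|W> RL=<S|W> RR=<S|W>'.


t=3: phase=(7,19,13,1) vs β=17 → FL=S FR=W RL=S RR=S
t=7: phase=(11,23,17,5) vs β=17 → FL=S FR=W RL=W RR=S
t=12: phase=(16,4,22,10) vs β=17 → FL=S FR=S RL=W RR=S
t=22: phase=(2,14,8,20) vs β=17 → FL=S FR=S RL=S RR=W
t=26: phase=(6,18,12,0) vs β=17 → FL=S FR=W RL=S RR=S
t=27: phase=(7,19,13,1) vs β=17 → FL=S FR=W RL=S RR=S
t=44: phase=(0,12,6,18) vs β=17 → FL=S FR=S RL=S RR=W
t=45: phase=(1,13,7,19) vs β=17 → FL=S FR=S RL=S RR=W

t=3: FL=S FR=W RL=S RR=S
t=7: FL=S FR=W RL=W RR=S
t=12: FL=S FR=S RL=W RR=S
t=22: FL=S FR=S RL=S RR=W
t=26: FL=S FR=W RL=S RR=S
t=27: FL=S FR=W RL=S RR=S
t=44: FL=S FR=S RL=S RR=W
t=45: FL=S FR=S RL=S RR=W


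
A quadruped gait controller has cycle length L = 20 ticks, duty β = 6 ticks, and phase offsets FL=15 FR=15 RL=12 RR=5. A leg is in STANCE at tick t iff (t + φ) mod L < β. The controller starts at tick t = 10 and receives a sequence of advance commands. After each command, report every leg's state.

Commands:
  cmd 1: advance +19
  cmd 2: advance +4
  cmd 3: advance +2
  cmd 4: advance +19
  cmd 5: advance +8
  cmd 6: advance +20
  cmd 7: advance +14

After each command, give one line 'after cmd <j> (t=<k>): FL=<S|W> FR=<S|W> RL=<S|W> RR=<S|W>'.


start t=10: FL=S FR=S RL=S RR=W
cmd 1: advance +19 → t=29, phase=(4,4,1,14) → FL=S FR=S RL=S RR=W
cmd 2: advance +4 → t=33, phase=(8,8,5,18) → FL=W FR=W RL=S RR=W
cmd 3: advance +2 → t=35, phase=(10,10,7,0) → FL=W FR=W RL=W RR=S
cmd 4: advance +19 → t=54, phase=(9,9,6,19) → FL=W FR=W RL=W RR=W
cmd 5: advance +8 → t=62, phase=(17,17,14,7) → FL=W FR=W RL=W RR=W
cmd 6: advance +20 → t=82, phase=(17,17,14,7) → FL=W FR=W RL=W RR=W
cmd 7: advance +14 → t=96, phase=(11,11,8,1) → FL=W FR=W RL=W RR=S

after cmd 1 (t=29): FL=S FR=S RL=S RR=W
after cmd 2 (t=33): FL=W FR=W RL=S RR=W
after cmd 3 (t=35): FL=W FR=W RL=W RR=S
after cmd 4 (t=54): FL=W FR=W RL=W RR=W
after cmd 5 (t=62): FL=W FR=W RL=W RR=W
after cmd 6 (t=82): FL=W FR=W RL=W RR=W
after cmd 7 (t=96): FL=W FR=W RL=W RR=S
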